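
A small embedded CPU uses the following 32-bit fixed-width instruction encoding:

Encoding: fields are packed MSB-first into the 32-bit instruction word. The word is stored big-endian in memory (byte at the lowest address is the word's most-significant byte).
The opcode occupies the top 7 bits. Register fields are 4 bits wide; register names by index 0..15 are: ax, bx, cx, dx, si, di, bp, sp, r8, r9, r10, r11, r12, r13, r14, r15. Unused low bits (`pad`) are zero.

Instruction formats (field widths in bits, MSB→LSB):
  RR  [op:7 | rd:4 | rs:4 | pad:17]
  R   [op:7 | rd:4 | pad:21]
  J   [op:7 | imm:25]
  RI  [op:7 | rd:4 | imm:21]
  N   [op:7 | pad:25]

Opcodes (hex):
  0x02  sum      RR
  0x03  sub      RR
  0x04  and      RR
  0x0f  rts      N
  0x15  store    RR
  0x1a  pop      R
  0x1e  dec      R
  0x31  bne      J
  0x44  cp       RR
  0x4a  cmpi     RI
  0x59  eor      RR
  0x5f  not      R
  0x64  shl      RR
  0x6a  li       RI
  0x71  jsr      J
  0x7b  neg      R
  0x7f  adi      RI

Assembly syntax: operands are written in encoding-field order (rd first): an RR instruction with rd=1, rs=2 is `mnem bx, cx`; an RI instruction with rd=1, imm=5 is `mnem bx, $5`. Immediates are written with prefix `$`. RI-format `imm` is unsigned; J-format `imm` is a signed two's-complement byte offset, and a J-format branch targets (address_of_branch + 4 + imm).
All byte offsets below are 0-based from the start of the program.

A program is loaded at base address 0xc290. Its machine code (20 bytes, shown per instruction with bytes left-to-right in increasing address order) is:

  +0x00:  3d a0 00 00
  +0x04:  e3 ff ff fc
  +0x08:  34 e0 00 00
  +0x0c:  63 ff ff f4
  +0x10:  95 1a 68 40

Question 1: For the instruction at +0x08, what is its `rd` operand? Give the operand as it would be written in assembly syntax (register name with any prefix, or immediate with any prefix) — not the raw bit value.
off 0x08: read 34 e0 00 00 as big → 0x34e00000
  top 7b → 0x1a → pop [R]
  rd: (w>>21)&0xf=0x7 → sp

sp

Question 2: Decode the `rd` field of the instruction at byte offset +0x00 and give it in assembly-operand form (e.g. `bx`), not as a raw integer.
[00] 3d a0 00 00 → 0x3da00000
  op=0x3da00000>>25=0x1e ⇒ dec (R)
  rd: (w>>21)&0xf=0xd → r13

r13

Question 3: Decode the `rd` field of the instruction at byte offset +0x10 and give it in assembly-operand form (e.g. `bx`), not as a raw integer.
[10] 95 1a 68 40 → 0x951a6840
  op=0x951a6840>>25=0x4a ⇒ cmpi (RI)
  [24:21] rd=8 = r8
  [20:0] imm=1730624 = $1730624

r8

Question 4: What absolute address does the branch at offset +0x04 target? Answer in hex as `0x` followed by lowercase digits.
0xc294

@+04  big-endian(e3 ff ff fc) = 0xe3fffffc
  op=0xe3fffffc>>25=0x71 ⇒ jsr (J)
  [24:0] imm=33554428 (s25→-4) = $-4
  target = base 0xc290 + off 0x04 + 4 + imm -4 = 0xc294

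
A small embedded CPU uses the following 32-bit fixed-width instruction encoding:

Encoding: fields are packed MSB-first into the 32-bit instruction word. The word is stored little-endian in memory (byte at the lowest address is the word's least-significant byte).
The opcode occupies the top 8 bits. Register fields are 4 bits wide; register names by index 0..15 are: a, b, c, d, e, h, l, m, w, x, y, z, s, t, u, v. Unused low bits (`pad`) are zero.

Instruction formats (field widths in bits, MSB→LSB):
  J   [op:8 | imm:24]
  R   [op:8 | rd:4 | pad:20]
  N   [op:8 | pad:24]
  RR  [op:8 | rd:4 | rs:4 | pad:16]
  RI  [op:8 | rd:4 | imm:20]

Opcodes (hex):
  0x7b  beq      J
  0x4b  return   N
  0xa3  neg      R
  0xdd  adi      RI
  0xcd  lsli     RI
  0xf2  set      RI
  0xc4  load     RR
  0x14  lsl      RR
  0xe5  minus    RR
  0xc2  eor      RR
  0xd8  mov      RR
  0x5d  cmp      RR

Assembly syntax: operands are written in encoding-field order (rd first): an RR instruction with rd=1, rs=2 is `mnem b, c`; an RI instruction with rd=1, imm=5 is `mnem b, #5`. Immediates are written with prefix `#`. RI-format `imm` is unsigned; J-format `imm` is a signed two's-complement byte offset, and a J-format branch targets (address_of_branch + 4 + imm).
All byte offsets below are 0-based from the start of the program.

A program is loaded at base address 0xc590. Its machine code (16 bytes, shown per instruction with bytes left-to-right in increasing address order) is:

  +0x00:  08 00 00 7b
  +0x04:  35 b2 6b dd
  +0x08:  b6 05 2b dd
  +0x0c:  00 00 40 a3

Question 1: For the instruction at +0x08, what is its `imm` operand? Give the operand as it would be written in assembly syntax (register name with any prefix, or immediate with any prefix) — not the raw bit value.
+0x08: b6 05 2b dd ⇒ word 0xdd2b05b6 (little)
  opcode bits[31:24]=0xdd: adi/RI
  [23:20] rd=2 = c
  [19:0] imm=722358 = #722358

#722358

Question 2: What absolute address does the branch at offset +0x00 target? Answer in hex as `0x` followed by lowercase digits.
+0x00: 08 00 00 7b ⇒ word 0x7b000008 (little)
  opcode bits[31:24]=0x7b: beq/J
  [23:0] imm=8 = #8
  target = base 0xc590 + off 0x00 + 4 + imm 8 = 0xc59c

0xc59c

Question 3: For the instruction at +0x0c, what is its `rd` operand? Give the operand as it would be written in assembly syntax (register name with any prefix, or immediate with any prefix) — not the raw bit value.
@+0c  little-endian(00 00 40 a3) = 0xa3400000
  top 8b → 0xa3 → neg [R]
  rd@[23:20]=0x4 ⇒ e

e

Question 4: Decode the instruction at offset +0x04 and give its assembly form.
adi l, #766517

@+04  little-endian(35 b2 6b dd) = 0xdd6bb235
  opcode bits[31:24]=0xdd: adi/RI
  rd: (w>>20)&0xf=0x6 → l
  imm: (w>>0)&0xfffff=0xbb235 → #766517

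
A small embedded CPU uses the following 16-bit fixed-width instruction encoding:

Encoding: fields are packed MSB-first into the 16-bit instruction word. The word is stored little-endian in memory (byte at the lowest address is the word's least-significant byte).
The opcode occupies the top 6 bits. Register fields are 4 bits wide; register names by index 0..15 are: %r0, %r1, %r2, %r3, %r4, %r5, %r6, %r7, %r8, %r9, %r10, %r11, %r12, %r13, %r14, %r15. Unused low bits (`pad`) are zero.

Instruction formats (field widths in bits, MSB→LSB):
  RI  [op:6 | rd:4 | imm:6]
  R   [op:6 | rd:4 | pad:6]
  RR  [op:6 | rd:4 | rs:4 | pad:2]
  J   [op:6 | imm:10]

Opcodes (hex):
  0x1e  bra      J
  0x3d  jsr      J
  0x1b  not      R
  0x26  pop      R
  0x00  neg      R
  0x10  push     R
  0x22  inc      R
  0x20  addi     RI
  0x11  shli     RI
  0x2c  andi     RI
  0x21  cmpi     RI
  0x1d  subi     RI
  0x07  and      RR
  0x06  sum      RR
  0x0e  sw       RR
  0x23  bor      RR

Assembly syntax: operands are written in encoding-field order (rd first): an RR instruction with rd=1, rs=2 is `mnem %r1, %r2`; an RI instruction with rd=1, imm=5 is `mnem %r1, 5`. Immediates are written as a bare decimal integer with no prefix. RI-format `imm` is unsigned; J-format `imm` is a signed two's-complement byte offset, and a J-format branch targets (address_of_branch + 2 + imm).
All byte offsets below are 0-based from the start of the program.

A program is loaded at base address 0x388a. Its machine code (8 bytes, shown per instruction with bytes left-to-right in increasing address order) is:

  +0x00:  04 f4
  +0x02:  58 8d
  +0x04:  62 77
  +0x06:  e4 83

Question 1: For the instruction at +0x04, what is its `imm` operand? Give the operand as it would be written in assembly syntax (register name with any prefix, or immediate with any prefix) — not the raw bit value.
34

+0x04: 62 77 ⇒ word 0x7762 (little)
  op=0x7762>>10=0x1d ⇒ subi (RI)
  rd@[9:6]=0xd ⇒ %r13
  imm@[5:0]=0x22 ⇒ 34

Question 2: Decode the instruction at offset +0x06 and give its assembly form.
addi %r15, 36

off 0x06: read e4 83 as little → 0x83e4
  op=0x83e4>>10=0x20 ⇒ addi (RI)
  rd: (w>>6)&0xf=0xf → %r15
  imm: (w>>0)&0x3f=0x24 → 36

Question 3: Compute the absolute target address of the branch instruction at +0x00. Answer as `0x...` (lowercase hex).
@+00  little-endian(04 f4) = 0xf404
  opcode bits[15:10]=0x3d: jsr/J
  imm: (w>>0)&0x3ff=0x4 → 4
  target = base 0x388a + off 0x00 + 2 + imm 4 = 0x3890

0x3890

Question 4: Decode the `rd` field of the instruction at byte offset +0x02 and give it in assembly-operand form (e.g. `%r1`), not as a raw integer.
[02] 58 8d → 0x8d58
  op=0x8d58>>10=0x23 ⇒ bor (RR)
  rd@[9:6]=0x5 ⇒ %r5
  rs@[5:2]=0x6 ⇒ %r6

%r5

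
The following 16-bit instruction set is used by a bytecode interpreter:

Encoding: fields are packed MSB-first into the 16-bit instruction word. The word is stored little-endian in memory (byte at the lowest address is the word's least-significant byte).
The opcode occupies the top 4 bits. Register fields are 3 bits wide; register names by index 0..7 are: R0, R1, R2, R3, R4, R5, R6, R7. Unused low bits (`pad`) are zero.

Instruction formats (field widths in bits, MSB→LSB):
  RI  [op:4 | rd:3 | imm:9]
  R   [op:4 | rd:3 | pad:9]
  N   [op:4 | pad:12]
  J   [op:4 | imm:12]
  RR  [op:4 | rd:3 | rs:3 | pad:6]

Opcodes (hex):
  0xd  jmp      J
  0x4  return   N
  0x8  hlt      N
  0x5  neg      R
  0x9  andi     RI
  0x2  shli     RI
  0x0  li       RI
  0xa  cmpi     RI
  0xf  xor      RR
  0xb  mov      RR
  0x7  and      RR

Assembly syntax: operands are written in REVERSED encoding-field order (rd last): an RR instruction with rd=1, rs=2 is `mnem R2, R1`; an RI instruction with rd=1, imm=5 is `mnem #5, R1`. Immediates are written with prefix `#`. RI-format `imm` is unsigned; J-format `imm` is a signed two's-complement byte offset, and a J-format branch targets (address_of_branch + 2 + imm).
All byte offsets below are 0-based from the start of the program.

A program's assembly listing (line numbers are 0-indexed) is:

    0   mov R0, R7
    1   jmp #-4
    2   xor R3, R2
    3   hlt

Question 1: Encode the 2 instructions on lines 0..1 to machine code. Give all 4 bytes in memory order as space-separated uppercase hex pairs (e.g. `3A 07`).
00 BE FC DF

0. mov fields op=0xb:4|rd=7:3|rs=0:3|pad=0:6 → word be00h → 00 be
1. jmp fields op=0xd:4|imm=-4:12 → word dffch → fc df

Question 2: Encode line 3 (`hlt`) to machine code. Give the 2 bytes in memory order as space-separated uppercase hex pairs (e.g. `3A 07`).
00 80

line 3 (hlt): pack op=0x8:4|pad=0:12 = 0x8000; little→ 00 80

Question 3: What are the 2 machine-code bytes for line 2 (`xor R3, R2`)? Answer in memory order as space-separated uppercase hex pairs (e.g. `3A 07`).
C0 F4

line 2 (xor): pack op=0xf:4|rd=2:3|rs=3:3|pad=0:6 = 0xf4c0; little→ c0 f4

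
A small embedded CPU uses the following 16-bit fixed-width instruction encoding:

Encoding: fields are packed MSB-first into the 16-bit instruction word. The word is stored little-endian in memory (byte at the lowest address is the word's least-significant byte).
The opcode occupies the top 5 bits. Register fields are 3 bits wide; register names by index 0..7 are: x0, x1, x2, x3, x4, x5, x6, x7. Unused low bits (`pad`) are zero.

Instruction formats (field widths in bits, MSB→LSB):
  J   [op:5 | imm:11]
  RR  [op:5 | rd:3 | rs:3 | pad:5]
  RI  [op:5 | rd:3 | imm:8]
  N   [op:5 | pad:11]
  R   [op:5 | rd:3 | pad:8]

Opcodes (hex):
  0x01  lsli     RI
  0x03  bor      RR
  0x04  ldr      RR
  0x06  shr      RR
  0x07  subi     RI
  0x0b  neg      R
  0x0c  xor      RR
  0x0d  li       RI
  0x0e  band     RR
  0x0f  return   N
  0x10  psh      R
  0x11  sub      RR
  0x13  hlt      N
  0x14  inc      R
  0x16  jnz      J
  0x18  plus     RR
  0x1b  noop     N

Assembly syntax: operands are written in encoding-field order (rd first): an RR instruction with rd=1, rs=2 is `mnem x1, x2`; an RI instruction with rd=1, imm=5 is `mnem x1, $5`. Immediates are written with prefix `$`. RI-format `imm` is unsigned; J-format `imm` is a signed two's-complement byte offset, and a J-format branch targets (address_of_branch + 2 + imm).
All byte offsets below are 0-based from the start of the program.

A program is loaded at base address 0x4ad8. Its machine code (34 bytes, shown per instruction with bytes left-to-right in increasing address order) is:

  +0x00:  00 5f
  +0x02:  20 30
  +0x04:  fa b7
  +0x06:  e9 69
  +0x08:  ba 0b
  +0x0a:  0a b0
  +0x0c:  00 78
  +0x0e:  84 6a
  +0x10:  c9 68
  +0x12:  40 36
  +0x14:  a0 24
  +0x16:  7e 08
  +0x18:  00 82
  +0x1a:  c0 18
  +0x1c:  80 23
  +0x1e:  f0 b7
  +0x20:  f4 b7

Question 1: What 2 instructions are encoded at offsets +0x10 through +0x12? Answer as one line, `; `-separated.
li x0, $201; shr x6, x2

+0x10: c9 68 ⇒ word 0x68c9 (little)
  opcode bits[15:11]=0xd: li/RI
  [10:8] rd=0 = x0
  [7:0] imm=201 = $201
+0x12: 40 36 ⇒ word 0x3640 (little)
  opcode bits[15:11]=0x6: shr/RR
  [10:8] rd=6 = x6
  [7:5] rs=2 = x2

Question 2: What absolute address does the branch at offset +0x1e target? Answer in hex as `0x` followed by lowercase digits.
0x4ae8

[1e] f0 b7 → 0xb7f0
  op=0xb7f0>>11=0x16 ⇒ jnz (J)
  imm@[10:0]=0x7f0 (s11→-16) ⇒ $-16
  target = base 0x4ad8 + off 0x1e + 2 + imm -16 = 0x4ae8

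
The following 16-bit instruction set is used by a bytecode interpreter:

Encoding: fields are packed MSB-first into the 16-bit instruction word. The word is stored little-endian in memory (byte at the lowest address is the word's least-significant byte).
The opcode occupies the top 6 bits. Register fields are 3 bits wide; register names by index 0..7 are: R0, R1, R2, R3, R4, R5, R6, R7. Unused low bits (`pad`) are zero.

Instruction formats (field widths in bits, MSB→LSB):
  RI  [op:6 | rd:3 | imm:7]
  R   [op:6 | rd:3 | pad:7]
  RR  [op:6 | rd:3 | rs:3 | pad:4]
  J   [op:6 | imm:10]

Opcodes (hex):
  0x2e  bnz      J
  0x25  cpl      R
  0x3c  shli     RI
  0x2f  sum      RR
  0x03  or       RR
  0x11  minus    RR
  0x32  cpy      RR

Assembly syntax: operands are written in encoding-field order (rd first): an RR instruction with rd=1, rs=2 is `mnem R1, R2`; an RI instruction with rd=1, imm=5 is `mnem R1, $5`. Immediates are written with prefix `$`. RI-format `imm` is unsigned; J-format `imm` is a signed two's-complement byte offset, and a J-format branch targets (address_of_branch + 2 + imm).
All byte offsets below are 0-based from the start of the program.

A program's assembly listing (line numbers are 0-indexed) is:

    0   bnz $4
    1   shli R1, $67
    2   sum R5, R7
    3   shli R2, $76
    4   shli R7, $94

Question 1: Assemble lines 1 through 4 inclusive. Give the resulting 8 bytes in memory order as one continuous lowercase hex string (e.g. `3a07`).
1. shli fields op=0x3c:6|rd=1:3|imm=67:7 → word f0c3h → c3 f0
2. sum fields op=0x2f:6|rd=5:3|rs=7:3|pad=0:4 → word bef0h → f0 be
3. shli fields op=0x3c:6|rd=2:3|imm=76:7 → word f14ch → 4c f1
4. shli fields op=0x3c:6|rd=7:3|imm=94:7 → word f3deh → de f3

c3f0f0be4cf1def3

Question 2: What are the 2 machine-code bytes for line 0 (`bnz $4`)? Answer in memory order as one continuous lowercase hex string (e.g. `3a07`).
04b8

L0: bnz op=0x2e:6|imm=4:10 ⇒ 0xb804 ⇒ little 04 b8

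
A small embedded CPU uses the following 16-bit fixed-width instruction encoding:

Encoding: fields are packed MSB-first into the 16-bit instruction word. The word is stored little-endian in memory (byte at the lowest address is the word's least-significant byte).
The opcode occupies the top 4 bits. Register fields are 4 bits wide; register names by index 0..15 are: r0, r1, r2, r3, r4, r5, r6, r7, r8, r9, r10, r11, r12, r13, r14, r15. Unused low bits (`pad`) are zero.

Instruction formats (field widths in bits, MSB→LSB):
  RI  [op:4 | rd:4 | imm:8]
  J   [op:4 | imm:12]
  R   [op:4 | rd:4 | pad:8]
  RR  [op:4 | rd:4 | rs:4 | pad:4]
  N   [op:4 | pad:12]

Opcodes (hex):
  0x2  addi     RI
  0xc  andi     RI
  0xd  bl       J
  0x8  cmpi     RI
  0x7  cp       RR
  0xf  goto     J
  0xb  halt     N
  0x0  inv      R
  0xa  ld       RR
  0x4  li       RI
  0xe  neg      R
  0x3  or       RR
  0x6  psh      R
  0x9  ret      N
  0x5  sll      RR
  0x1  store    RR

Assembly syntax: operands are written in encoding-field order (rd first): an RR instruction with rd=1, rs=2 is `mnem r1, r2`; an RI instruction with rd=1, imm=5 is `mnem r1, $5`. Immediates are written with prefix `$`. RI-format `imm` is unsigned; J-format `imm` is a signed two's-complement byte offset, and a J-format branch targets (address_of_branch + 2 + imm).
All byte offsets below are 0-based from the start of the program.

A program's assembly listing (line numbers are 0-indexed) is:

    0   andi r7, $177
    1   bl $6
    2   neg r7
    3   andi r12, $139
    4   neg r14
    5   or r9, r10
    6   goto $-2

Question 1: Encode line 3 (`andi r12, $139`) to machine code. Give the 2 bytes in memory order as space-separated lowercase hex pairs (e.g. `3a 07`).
L3: andi op=0xc:4|rd=12:4|imm=139:8 ⇒ 0xcc8b ⇒ little 8b cc

8b cc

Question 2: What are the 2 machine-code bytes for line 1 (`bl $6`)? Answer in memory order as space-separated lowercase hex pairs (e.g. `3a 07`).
06 d0

line 1 (bl): pack op=0xd:4|imm=6:12 = 0xd006; little→ 06 d0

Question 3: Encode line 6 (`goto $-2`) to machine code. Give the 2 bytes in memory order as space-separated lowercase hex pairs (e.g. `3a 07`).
fe ff

6. goto fields op=0xf:4|imm=-2:12 → word fffeh → fe ff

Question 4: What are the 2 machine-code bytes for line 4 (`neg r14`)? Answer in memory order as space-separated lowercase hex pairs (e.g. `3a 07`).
4. neg fields op=0xe:4|rd=14:4|pad=0:8 → word ee00h → 00 ee

00 ee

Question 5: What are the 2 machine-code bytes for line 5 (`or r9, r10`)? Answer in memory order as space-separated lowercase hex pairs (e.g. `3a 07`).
a0 39

line 5 (or): pack op=0x3:4|rd=9:4|rs=10:4|pad=0:4 = 0x39a0; little→ a0 39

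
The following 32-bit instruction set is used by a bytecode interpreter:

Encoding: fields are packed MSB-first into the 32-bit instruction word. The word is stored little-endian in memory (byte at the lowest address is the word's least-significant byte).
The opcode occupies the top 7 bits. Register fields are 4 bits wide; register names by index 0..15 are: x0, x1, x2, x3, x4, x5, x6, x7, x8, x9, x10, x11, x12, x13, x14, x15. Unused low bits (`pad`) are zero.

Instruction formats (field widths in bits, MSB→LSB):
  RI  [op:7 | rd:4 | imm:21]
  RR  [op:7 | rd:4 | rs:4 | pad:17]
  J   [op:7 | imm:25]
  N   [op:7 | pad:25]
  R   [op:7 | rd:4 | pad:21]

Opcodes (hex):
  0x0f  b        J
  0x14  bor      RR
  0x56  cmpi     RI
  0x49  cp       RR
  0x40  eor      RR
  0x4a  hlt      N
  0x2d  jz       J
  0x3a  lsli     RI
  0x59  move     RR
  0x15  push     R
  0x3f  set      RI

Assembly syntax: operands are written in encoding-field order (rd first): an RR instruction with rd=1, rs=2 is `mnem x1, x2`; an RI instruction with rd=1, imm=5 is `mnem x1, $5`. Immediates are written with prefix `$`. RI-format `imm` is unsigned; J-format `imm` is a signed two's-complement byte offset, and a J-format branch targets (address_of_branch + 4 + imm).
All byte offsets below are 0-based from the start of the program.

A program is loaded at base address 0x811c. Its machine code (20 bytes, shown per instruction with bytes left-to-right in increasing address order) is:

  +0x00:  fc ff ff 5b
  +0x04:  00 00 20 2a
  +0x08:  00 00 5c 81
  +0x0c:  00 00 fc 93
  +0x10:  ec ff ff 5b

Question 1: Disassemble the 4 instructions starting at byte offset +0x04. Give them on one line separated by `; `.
@+04  little-endian(00 00 20 2a) = 0x2a200000
  top 7b → 0x15 → push [R]
  rd: (w>>21)&0xf=0x1 → x1
@+08  little-endian(00 00 5c 81) = 0x815c0000
  top 7b → 0x40 → eor [RR]
  rd: (w>>21)&0xf=0xa → x10
  rs: (w>>17)&0xf=0xe → x14
@+0c  little-endian(00 00 fc 93) = 0x93fc0000
  top 7b → 0x49 → cp [RR]
  rd: (w>>21)&0xf=0xf → x15
  rs: (w>>17)&0xf=0xe → x14
@+10  little-endian(ec ff ff 5b) = 0x5bffffec
  top 7b → 0x2d → jz [J]
  imm: (w>>0)&0x1ffffff=0x1ffffec (s25→-20) → $-20

push x1; eor x10, x14; cp x15, x14; jz $-20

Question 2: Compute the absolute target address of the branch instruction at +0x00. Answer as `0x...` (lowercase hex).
0x811c

+0x00: fc ff ff 5b ⇒ word 0x5bfffffc (little)
  opcode bits[31:25]=0x2d: jz/J
  imm@[24:0]=0x1fffffc (s25→-4) ⇒ $-4
  target = base 0x811c + off 0x00 + 4 + imm -4 = 0x811c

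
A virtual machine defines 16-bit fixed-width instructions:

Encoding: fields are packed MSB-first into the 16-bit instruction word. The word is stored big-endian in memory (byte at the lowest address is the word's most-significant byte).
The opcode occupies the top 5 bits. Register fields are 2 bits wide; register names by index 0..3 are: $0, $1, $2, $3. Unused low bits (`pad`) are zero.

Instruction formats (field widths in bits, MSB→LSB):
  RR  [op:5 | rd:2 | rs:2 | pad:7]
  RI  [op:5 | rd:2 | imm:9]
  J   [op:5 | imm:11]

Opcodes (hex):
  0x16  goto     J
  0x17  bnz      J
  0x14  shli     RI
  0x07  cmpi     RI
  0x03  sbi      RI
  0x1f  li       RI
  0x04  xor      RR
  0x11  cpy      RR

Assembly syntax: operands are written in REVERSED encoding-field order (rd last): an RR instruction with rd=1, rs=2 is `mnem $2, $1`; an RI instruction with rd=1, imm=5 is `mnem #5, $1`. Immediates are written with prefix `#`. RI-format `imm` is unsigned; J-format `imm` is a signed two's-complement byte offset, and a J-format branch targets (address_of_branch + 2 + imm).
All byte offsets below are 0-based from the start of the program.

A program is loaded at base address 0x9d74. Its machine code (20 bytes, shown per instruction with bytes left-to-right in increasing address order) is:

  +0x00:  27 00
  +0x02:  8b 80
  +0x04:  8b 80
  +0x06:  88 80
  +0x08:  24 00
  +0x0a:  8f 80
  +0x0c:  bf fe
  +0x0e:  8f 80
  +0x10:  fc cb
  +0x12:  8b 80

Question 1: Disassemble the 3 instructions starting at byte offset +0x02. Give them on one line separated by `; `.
cpy $3, $1; cpy $3, $1; cpy $1, $0

@+02  big-endian(8b 80) = 0x8b80
  opcode bits[15:11]=0x11: cpy/RR
  rd@[10:9]=0x1 ⇒ $1
  rs@[8:7]=0x3 ⇒ $3
@+04  big-endian(8b 80) = 0x8b80
  opcode bits[15:11]=0x11: cpy/RR
  rd@[10:9]=0x1 ⇒ $1
  rs@[8:7]=0x3 ⇒ $3
@+06  big-endian(88 80) = 0x8880
  opcode bits[15:11]=0x11: cpy/RR
  rd@[10:9]=0x0 ⇒ $0
  rs@[8:7]=0x1 ⇒ $1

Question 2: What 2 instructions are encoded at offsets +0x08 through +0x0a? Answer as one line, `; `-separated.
@+08  big-endian(24 00) = 0x2400
  opcode bits[15:11]=0x4: xor/RR
  [10:9] rd=2 = $2
  [8:7] rs=0 = $0
@+0a  big-endian(8f 80) = 0x8f80
  opcode bits[15:11]=0x11: cpy/RR
  [10:9] rd=3 = $3
  [8:7] rs=3 = $3

xor $0, $2; cpy $3, $3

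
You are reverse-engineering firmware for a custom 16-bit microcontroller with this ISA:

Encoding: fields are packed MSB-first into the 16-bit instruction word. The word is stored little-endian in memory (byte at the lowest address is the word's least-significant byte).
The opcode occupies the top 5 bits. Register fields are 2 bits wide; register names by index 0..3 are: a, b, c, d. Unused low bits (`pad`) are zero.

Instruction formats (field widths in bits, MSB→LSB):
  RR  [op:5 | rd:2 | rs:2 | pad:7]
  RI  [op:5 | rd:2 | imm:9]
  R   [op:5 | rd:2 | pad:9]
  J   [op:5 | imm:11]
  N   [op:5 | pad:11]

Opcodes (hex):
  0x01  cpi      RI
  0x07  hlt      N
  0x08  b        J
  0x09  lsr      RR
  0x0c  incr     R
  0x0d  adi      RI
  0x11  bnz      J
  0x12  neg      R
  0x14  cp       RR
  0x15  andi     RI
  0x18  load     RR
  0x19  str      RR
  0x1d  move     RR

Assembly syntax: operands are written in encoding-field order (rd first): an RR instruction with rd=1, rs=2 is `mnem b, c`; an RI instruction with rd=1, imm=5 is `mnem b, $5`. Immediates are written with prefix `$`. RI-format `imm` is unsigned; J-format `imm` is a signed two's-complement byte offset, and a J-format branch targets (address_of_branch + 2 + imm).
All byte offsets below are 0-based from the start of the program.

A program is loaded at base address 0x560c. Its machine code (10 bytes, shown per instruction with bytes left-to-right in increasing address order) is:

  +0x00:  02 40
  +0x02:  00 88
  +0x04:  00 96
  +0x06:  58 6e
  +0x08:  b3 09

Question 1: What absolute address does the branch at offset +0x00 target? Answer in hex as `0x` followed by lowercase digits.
@+00  little-endian(02 40) = 0x4002
  top 5b → 0x8 → b [J]
  imm: (w>>0)&0x7ff=0x2 → $2
  target = base 0x560c + off 0x00 + 2 + imm 2 = 0x5610

0x5610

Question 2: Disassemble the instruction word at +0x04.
[04] 00 96 → 0x9600
  top 5b → 0x12 → neg [R]
  rd@[10:9]=0x3 ⇒ d

neg d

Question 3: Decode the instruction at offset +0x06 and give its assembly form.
adi d, $88

off 0x06: read 58 6e as little → 0x6e58
  op=0x6e58>>11=0xd ⇒ adi (RI)
  [10:9] rd=3 = d
  [8:0] imm=88 = $88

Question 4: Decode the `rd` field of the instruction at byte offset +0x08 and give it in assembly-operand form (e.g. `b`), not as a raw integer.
a

+0x08: b3 09 ⇒ word 0x09b3 (little)
  opcode bits[15:11]=0x1: cpi/RI
  rd@[10:9]=0x0 ⇒ a
  imm@[8:0]=0x1b3 ⇒ $435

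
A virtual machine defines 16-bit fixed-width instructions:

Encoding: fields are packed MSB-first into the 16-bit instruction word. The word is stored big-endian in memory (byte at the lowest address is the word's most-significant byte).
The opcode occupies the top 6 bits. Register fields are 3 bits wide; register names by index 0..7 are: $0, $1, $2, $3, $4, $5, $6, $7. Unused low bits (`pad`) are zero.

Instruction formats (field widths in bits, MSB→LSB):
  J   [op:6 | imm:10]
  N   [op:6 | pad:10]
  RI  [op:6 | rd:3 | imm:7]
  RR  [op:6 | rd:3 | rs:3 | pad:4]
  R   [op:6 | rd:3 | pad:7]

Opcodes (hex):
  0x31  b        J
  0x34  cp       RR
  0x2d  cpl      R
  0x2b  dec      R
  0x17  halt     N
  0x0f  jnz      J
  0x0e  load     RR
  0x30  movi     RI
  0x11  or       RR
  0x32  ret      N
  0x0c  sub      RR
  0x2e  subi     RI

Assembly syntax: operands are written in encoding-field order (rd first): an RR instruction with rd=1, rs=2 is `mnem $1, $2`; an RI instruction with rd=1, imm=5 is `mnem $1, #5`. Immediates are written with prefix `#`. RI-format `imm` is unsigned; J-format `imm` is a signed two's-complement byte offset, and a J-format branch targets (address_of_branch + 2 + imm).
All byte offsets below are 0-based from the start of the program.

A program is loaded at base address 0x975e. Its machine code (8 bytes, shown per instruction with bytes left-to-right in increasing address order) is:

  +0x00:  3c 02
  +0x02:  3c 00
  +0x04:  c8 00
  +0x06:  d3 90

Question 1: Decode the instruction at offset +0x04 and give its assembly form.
ret

@+04  big-endian(c8 00) = 0xc800
  opcode bits[15:10]=0x32: ret/N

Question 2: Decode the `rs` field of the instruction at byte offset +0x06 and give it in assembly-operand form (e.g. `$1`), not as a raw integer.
@+06  big-endian(d3 90) = 0xd390
  top 6b → 0x34 → cp [RR]
  rd@[9:7]=0x7 ⇒ $7
  rs@[6:4]=0x1 ⇒ $1

$1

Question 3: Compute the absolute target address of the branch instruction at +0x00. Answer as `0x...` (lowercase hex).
0x9762

+0x00: 3c 02 ⇒ word 0x3c02 (big)
  op=0x3c02>>10=0xf ⇒ jnz (J)
  [9:0] imm=2 = #2
  target = base 0x975e + off 0x00 + 2 + imm 2 = 0x9762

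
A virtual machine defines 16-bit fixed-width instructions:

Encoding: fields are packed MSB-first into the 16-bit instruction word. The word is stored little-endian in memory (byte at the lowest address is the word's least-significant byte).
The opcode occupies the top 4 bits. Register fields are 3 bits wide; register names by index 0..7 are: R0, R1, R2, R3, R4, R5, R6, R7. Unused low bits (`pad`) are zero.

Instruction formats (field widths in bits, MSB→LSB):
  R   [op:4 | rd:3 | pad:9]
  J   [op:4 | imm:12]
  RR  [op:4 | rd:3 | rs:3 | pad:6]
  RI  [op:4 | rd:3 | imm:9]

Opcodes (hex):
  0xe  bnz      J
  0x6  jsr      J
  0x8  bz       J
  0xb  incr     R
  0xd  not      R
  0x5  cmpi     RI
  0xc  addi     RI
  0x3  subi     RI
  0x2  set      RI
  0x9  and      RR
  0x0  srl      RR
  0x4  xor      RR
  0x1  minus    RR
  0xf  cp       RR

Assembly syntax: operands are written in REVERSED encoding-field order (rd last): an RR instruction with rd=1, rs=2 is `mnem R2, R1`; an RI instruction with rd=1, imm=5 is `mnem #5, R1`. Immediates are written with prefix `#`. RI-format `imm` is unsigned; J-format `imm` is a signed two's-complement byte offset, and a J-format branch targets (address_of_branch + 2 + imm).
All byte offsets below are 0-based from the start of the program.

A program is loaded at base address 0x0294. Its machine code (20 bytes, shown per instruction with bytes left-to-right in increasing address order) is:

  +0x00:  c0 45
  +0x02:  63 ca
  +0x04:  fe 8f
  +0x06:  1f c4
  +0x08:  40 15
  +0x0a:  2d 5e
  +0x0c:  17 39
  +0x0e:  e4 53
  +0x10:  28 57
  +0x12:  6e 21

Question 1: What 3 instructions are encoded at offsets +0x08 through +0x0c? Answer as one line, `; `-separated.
off 0x08: read 40 15 as little → 0x1540
  opcode bits[15:12]=0x1: minus/RR
  [11:9] rd=2 = R2
  [8:6] rs=5 = R5
off 0x0a: read 2d 5e as little → 0x5e2d
  opcode bits[15:12]=0x5: cmpi/RI
  [11:9] rd=7 = R7
  [8:0] imm=45 = #45
off 0x0c: read 17 39 as little → 0x3917
  opcode bits[15:12]=0x3: subi/RI
  [11:9] rd=4 = R4
  [8:0] imm=279 = #279

minus R5, R2; cmpi #45, R7; subi #279, R4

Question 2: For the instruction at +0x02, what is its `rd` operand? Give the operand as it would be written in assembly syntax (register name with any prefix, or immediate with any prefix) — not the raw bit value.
R5

+0x02: 63 ca ⇒ word 0xca63 (little)
  op=0xca63>>12=0xc ⇒ addi (RI)
  rd: (w>>9)&0x7=0x5 → R5
  imm: (w>>0)&0x1ff=0x63 → #99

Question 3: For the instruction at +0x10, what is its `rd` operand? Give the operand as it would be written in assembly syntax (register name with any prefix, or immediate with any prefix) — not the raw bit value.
+0x10: 28 57 ⇒ word 0x5728 (little)
  opcode bits[15:12]=0x5: cmpi/RI
  rd: (w>>9)&0x7=0x3 → R3
  imm: (w>>0)&0x1ff=0x128 → #296

R3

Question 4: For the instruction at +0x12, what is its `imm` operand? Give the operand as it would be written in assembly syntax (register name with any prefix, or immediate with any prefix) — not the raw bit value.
+0x12: 6e 21 ⇒ word 0x216e (little)
  top 4b → 0x2 → set [RI]
  rd@[11:9]=0x0 ⇒ R0
  imm@[8:0]=0x16e ⇒ #366

#366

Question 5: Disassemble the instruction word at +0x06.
addi #31, R2

off 0x06: read 1f c4 as little → 0xc41f
  top 4b → 0xc → addi [RI]
  rd: (w>>9)&0x7=0x2 → R2
  imm: (w>>0)&0x1ff=0x1f → #31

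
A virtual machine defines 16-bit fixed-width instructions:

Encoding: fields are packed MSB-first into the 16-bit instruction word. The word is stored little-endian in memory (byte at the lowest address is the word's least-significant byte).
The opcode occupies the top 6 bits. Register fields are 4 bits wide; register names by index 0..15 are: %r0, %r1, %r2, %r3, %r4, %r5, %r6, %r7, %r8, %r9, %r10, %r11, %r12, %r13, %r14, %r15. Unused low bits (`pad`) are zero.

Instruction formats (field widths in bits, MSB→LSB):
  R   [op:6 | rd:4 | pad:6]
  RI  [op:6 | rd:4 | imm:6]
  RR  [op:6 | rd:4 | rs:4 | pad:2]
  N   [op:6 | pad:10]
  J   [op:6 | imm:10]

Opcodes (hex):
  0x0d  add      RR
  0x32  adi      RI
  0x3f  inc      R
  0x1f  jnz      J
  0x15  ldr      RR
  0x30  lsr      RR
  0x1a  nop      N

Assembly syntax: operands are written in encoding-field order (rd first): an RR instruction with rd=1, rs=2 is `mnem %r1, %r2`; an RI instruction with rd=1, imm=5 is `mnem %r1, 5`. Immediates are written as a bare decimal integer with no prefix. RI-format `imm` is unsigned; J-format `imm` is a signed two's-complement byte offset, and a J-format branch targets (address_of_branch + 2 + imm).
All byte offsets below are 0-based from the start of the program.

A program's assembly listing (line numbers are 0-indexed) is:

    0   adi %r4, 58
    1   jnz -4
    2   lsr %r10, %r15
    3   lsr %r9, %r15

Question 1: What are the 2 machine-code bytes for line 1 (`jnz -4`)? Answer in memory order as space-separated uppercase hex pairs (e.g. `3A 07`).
FC 7F

L1: jnz op=0x1f:6|imm=-4:10 ⇒ 0x7ffc ⇒ little fc 7f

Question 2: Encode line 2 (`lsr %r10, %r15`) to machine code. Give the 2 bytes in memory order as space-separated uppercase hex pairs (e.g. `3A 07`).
BC C2

line 2 (lsr): pack op=0x30:6|rd=10:4|rs=15:4|pad=0:2 = 0xc2bc; little→ bc c2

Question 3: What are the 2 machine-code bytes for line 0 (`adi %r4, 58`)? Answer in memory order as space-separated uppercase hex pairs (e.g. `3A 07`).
3A C9

L0: adi op=0x32:6|rd=4:4|imm=58:6 ⇒ 0xc93a ⇒ little 3a c9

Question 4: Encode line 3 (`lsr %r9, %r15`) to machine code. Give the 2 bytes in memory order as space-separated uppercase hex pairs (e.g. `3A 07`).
line 3 (lsr): pack op=0x30:6|rd=9:4|rs=15:4|pad=0:2 = 0xc27c; little→ 7c c2

7C C2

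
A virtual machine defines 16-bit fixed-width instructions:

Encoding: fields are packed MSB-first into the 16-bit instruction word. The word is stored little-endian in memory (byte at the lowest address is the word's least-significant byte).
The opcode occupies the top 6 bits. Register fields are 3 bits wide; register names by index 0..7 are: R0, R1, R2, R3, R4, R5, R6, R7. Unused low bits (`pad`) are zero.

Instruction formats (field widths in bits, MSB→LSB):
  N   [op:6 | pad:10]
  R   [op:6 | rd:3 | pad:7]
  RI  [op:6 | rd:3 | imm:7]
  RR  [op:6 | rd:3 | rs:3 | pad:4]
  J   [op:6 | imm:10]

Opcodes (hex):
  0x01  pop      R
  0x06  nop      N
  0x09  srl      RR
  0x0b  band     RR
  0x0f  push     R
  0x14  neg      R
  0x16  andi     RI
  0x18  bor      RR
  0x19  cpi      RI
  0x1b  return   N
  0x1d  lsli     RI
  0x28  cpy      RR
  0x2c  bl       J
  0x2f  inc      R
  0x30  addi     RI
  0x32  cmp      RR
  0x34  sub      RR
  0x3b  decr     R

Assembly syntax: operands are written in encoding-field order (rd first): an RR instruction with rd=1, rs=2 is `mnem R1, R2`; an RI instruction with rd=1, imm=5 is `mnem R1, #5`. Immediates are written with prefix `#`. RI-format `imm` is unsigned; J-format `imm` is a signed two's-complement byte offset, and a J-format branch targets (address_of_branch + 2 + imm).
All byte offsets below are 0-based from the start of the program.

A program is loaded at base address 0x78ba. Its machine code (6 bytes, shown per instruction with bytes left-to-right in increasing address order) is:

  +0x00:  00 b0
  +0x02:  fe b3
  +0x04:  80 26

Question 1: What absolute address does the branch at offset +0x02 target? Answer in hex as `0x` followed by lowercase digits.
@+02  little-endian(fe b3) = 0xb3fe
  opcode bits[15:10]=0x2c: bl/J
  imm@[9:0]=0x3fe (s10→-2) ⇒ #-2
  target = base 0x78ba + off 0x02 + 2 + imm -2 = 0x78bc

0x78bc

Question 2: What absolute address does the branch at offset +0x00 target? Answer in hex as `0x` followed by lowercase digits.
0x78bc

+0x00: 00 b0 ⇒ word 0xb000 (little)
  top 6b → 0x2c → bl [J]
  imm@[9:0]=0x0 ⇒ #0
  target = base 0x78ba + off 0x00 + 2 + imm 0 = 0x78bc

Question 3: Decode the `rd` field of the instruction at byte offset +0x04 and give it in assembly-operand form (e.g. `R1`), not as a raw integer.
R5

[04] 80 26 → 0x2680
  op=0x2680>>10=0x9 ⇒ srl (RR)
  rd@[9:7]=0x5 ⇒ R5
  rs@[6:4]=0x0 ⇒ R0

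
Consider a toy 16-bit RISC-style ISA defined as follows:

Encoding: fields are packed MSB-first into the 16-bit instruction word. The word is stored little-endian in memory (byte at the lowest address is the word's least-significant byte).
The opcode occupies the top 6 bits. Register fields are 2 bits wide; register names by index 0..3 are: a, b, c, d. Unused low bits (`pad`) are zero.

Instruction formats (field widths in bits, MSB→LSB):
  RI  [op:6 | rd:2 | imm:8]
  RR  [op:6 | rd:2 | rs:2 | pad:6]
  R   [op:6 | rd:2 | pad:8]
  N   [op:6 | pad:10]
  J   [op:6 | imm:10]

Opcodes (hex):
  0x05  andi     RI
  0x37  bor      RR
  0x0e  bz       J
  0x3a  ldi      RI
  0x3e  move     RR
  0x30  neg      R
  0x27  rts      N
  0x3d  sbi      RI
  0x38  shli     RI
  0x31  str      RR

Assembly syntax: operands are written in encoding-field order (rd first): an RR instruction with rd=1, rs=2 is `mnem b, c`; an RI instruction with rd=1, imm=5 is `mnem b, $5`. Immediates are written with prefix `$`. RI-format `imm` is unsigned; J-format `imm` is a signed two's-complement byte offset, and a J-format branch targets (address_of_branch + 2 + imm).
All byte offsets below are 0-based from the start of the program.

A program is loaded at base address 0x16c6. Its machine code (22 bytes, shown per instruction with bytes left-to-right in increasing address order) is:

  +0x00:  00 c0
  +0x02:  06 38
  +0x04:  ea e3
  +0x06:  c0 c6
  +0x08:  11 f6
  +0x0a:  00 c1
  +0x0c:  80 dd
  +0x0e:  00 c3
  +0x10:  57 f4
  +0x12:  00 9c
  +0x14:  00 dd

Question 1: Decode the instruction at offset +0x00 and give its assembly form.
+0x00: 00 c0 ⇒ word 0xc000 (little)
  opcode bits[15:10]=0x30: neg/R
  rd: (w>>8)&0x3=0x0 → a

neg a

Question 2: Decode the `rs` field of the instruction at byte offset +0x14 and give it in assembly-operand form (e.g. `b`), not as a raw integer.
a

[14] 00 dd → 0xdd00
  top 6b → 0x37 → bor [RR]
  [9:8] rd=1 = b
  [7:6] rs=0 = a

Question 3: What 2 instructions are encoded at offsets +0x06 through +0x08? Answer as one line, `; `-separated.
[06] c0 c6 → 0xc6c0
  op=0xc6c0>>10=0x31 ⇒ str (RR)
  rd: (w>>8)&0x3=0x2 → c
  rs: (w>>6)&0x3=0x3 → d
[08] 11 f6 → 0xf611
  op=0xf611>>10=0x3d ⇒ sbi (RI)
  rd: (w>>8)&0x3=0x2 → c
  imm: (w>>0)&0xff=0x11 → $17

str c, d; sbi c, $17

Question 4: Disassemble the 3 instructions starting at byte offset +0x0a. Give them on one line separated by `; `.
off 0x0a: read 00 c1 as little → 0xc100
  op=0xc100>>10=0x30 ⇒ neg (R)
  rd: (w>>8)&0x3=0x1 → b
off 0x0c: read 80 dd as little → 0xdd80
  op=0xdd80>>10=0x37 ⇒ bor (RR)
  rd: (w>>8)&0x3=0x1 → b
  rs: (w>>6)&0x3=0x2 → c
off 0x0e: read 00 c3 as little → 0xc300
  op=0xc300>>10=0x30 ⇒ neg (R)
  rd: (w>>8)&0x3=0x3 → d

neg b; bor b, c; neg d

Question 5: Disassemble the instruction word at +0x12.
rts

[12] 00 9c → 0x9c00
  top 6b → 0x27 → rts [N]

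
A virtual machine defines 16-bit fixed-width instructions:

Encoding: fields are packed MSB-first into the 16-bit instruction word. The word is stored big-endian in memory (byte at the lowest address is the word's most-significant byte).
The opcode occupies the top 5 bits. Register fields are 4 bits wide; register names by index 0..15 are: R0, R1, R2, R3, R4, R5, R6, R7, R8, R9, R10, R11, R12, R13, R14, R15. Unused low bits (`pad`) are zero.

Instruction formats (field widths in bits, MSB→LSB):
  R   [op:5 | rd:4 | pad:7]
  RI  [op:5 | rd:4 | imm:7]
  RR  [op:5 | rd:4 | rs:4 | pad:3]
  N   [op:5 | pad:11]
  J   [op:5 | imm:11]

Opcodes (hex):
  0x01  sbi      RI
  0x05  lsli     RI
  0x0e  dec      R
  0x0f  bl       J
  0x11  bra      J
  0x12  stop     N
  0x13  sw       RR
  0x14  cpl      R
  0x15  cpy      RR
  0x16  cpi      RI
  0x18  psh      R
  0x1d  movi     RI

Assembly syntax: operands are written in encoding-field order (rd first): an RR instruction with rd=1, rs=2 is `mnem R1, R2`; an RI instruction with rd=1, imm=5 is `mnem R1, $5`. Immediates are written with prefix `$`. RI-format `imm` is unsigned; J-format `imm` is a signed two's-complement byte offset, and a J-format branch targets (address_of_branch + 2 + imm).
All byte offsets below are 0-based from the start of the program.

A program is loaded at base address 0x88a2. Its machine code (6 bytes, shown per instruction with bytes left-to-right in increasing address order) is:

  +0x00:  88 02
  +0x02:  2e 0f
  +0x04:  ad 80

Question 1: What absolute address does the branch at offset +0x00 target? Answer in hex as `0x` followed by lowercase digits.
0x88a6

off 0x00: read 88 02 as big → 0x8802
  opcode bits[15:11]=0x11: bra/J
  [10:0] imm=2 = $2
  target = base 0x88a2 + off 0x00 + 2 + imm 2 = 0x88a6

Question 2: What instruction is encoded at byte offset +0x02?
lsli R12, $15

[02] 2e 0f → 0x2e0f
  op=0x2e0f>>11=0x5 ⇒ lsli (RI)
  rd@[10:7]=0xc ⇒ R12
  imm@[6:0]=0xf ⇒ $15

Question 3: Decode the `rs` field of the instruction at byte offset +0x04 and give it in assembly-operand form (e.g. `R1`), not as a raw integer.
[04] ad 80 → 0xad80
  opcode bits[15:11]=0x15: cpy/RR
  rd: (w>>7)&0xf=0xb → R11
  rs: (w>>3)&0xf=0x0 → R0

R0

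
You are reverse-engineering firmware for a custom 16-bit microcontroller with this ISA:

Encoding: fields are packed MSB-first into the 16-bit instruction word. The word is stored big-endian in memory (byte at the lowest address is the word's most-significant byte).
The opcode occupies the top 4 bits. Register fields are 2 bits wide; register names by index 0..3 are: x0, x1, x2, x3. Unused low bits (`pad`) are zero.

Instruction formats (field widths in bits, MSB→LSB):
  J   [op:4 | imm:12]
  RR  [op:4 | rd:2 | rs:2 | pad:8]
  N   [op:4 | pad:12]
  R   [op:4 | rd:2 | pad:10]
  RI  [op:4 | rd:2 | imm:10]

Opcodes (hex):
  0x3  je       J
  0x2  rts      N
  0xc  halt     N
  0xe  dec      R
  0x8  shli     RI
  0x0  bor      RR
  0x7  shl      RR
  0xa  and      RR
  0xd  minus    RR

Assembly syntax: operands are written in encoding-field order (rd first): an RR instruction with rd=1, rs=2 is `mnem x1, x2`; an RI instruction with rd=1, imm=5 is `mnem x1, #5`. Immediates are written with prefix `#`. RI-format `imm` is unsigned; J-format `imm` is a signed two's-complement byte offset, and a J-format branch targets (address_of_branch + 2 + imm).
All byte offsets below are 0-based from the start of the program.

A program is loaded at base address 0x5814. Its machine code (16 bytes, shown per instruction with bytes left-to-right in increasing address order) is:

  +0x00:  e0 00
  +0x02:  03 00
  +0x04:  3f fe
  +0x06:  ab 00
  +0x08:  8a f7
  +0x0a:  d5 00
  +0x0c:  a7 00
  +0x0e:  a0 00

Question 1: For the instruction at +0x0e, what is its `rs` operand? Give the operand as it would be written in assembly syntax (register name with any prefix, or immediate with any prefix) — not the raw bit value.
[0e] a0 00 → 0xa000
  opcode bits[15:12]=0xa: and/RR
  rd: (w>>10)&0x3=0x0 → x0
  rs: (w>>8)&0x3=0x0 → x0

x0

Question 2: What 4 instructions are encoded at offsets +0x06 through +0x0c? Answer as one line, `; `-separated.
off 0x06: read ab 00 as big → 0xab00
  opcode bits[15:12]=0xa: and/RR
  rd@[11:10]=0x2 ⇒ x2
  rs@[9:8]=0x3 ⇒ x3
off 0x08: read 8a f7 as big → 0x8af7
  opcode bits[15:12]=0x8: shli/RI
  rd@[11:10]=0x2 ⇒ x2
  imm@[9:0]=0x2f7 ⇒ #759
off 0x0a: read d5 00 as big → 0xd500
  opcode bits[15:12]=0xd: minus/RR
  rd@[11:10]=0x1 ⇒ x1
  rs@[9:8]=0x1 ⇒ x1
off 0x0c: read a7 00 as big → 0xa700
  opcode bits[15:12]=0xa: and/RR
  rd@[11:10]=0x1 ⇒ x1
  rs@[9:8]=0x3 ⇒ x3

and x2, x3; shli x2, #759; minus x1, x1; and x1, x3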